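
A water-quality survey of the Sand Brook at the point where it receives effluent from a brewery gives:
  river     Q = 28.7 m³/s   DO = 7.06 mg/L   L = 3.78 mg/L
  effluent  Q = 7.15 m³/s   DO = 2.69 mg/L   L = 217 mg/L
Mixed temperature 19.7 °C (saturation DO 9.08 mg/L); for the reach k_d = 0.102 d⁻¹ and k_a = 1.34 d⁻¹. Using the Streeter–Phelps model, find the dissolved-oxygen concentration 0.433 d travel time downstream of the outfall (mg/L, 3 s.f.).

Mixed DO = (28.7×7.06 + 7.15×2.69)/(28.7+7.15) = 221.9/35.85 = 6.188 mg/L.
Mixed L₀ = (28.7×3.78 + 7.15×217)/(35.85) = 1660/35.85 = 46.31 mg/L.
Initial deficit D₀ = C_s − DO₀ = 9.08 − 6.188 = 2.892 mg/L.
D(0.433) = [0.102×46.31/(1.34−0.102)](e^(−0.102×0.433) − e^(−1.34×0.433)) + 2.892 e^(−1.34×0.433)
= 3.815 × (0.9568 − 0.5598) + 2.892 × 0.5598 = 3.133 mg/L.
DO = 9.08 − 3.133 = 5.947 mg/L.

DO ≈ 5.95 mg/L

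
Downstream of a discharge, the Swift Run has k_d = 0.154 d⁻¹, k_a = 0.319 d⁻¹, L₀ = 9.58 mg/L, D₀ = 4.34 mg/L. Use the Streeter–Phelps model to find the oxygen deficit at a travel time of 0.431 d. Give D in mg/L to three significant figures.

D ≈ 4.36 mg/L

k_d L₀/(k_a−k_d) = 0.154×9.58/(0.319−0.154) = 1.475/0.1650 = 8.941 mg/L.
e^(−k_d t) = e^(−0.154×0.4310) = 0.9358; e^(−k_a t) = e^(−0.319×0.4310) = 0.8715.
D = 8.941 × (0.9358 − 0.8715) + 4.34 × 0.8715 = 0.5744 + 3.783 = 4.357 mg/L.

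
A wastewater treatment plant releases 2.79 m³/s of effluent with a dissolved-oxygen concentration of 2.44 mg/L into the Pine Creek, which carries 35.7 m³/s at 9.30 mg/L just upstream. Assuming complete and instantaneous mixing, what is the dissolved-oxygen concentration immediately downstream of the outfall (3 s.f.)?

8.80 mg/L

Flow-weighted mixing: C = (Q_r C_r + Q_w C_w)/(Q_r + Q_w)
= (35.7×9.30 + 2.79×2.44)/(35.7 + 2.79) = 338.8/38.49 = 8.803 mg/L.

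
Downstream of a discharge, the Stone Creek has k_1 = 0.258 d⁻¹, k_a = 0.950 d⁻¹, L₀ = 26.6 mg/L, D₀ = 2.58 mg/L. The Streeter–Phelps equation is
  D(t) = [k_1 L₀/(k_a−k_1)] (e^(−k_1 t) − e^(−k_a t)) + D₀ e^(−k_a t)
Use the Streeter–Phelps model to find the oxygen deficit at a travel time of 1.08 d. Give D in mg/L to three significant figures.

k_1 L₀/(k_a−k_1) = 0.258×26.6/(0.950−0.258) = 6.863/0.6920 = 9.917 mg/L.
e^(−k_1 t) = e^(−0.258×1.080) = 0.7568; e^(−k_a t) = e^(−0.950×1.080) = 0.3584.
D = 9.917 × (0.7568 − 0.3584) + 2.58 × 0.3584 = 3.951 + 0.9248 = 4.876 mg/L.

D ≈ 4.88 mg/L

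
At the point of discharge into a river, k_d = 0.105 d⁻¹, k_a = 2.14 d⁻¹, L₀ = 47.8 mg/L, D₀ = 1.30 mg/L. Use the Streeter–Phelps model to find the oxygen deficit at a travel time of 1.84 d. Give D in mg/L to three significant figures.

k_d L₀/(k_a−k_d) = 0.105×47.8/(2.14−0.105) = 5.019/2.035 = 2.466 mg/L.
e^(−k_d t) = e^(−0.105×1.840) = 0.8243; e^(−k_a t) = e^(−2.14×1.840) = 0.01949.
D = 2.466 × (0.8243 − 0.01949) + 1.30 × 0.01949 = 1.985 + 0.02534 = 2.010 mg/L.

D ≈ 2.01 mg/L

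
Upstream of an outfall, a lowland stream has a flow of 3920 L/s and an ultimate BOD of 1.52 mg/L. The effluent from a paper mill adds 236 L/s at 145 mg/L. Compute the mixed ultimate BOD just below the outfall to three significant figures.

Flow-weighted mixing: C = (Q_r C_r + Q_w C_w)/(Q_r + Q_w)
= (3920×1.52 + 236×145)/(3920 + 236) = 40180/4156 = 9.668 mg/L.

9.67 mg/L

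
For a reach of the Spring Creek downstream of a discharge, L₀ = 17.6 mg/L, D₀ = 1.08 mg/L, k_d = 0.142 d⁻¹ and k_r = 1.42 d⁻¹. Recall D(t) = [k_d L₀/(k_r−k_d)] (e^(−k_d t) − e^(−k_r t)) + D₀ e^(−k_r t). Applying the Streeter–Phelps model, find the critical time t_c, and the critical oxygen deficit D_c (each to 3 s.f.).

At the critical point dD/dt = 0, so k_d L₀ e^(−k_d t) = k_r D. Substituting D(t) from the Streeter–Phelps equation and solving for t gives
t_c = ln[(k_r/k_d)(1 − D₀(k_r−k_d)/(k_d L₀))] / (k_r−k_d).
Here k_r−k_d = 1.278 d⁻¹ and 1 − D₀(k_r−k_d)/(k_d L₀) = 1 − 1.08×1.278/(0.142×17.6) = 0.4477, so
t_c = ln(10.00 × 0.4477) / 1.278 = 1.499 / 1.278 = 1.173 d.
L(t_c) = L₀ e^(−k_d t_c) = 17.6 × 0.8466 = 14.90 mg/L, and at the critical point k_r D_c = k_d L, so D_c = (0.142/1.42) × 14.90 = 1.490 mg/L.

t_c ≈ 1.17 d; D_c ≈ 1.49 mg/L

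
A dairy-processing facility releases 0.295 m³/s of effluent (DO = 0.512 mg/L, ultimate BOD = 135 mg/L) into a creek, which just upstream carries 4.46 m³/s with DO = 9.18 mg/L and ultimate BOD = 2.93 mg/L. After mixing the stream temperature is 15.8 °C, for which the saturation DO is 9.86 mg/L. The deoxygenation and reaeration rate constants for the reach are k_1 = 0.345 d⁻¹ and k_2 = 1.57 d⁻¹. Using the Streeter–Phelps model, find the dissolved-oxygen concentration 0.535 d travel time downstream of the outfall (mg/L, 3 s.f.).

Mixed DO = (4.46×9.18 + 0.295×0.512)/(4.46+0.295) = 41.09/4.755 = 8.642 mg/L.
Mixed L₀ = (4.46×2.93 + 0.295×135)/(4.755) = 52.89/4.755 = 11.12 mg/L.
Initial deficit D₀ = C_s − DO₀ = 9.86 − 8.642 = 1.218 mg/L.
D(0.535) = [0.345×11.12/(1.57−0.345)](e^(−0.345×0.535) − e^(−1.57×0.535)) + 1.218 e^(−1.57×0.535)
= 3.133 × (0.8315 − 0.4317) + 1.218 × 0.4317 = 1.778 mg/L.
DO = 9.86 − 1.778 = 8.082 mg/L.

DO ≈ 8.08 mg/L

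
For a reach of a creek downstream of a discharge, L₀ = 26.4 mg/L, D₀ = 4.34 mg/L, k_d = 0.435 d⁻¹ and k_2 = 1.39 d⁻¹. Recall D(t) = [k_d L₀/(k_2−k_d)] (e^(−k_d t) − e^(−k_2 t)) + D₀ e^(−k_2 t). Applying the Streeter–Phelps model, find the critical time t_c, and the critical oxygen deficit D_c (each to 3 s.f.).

t_c ≈ 0.748 d; D_c ≈ 5.97 mg/L

With k_2/k_d = 3.195 and 1 − D₀(k_2−k_d)/(k_d L₀) = 0.6391,
t_c = ln(3.195 × 0.6391) / (1.39 − 0.435) = ln(2.042) / 0.9550 = 0.7140/0.9550 = 0.7476 d.
D_c = (k_d/k_2) L₀ e^(−k_d t_c) = (0.435/1.39) × 26.4 × e^(−0.435×0.7476) = 0.3129 × 26.4 × 0.7224 = 5.968 mg/L.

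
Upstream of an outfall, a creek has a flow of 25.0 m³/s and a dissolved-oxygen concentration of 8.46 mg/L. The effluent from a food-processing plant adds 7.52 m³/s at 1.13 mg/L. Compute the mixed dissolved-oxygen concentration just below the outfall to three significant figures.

6.76 mg/L

Flow-weighted mixing: C = (Q_r C_r + Q_w C_w)/(Q_r + Q_w)
= (25.0×8.46 + 7.52×1.13)/(25.0 + 7.52) = 220.0/32.52 = 6.765 mg/L.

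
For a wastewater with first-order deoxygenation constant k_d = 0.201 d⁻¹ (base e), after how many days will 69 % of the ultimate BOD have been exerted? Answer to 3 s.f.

y/L₀ = 1 − e^(−k_d t) = 0.69 ⇒ e^(−k_d t) = 0.310
t = −ln(0.310) / 0.201 = 1.171 / 0.201 = 5.827 d.

t ≈ 5.83 d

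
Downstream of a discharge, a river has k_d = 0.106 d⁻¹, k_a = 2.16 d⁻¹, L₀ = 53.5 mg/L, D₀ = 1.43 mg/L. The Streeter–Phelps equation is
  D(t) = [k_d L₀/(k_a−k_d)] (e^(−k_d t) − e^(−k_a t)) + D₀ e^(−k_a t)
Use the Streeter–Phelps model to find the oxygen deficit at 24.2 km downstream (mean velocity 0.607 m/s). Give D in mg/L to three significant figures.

D ≈ 2.14 mg/L

Travel time t = x/v = 24.2 km / (0.607 m/s) = 24200 m / 0.607 m/s = 39870 s = 0.4614 d.
k_d L₀/(k_a−k_d) = 0.106×53.5/(2.16−0.106) = 5.671/2.054 = 2.761 mg/L.
e^(−k_d t) = e^(−0.106×0.4614) = 0.9523; e^(−k_a t) = e^(−2.16×0.4614) = 0.3691.
D = 2.761 × (0.9523 − 0.3691) + 1.43 × 0.3691 = 1.610 + 0.5278 = 2.138 mg/L.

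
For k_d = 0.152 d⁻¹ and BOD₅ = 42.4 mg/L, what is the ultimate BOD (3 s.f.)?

L₀ ≈ 79.6 mg/L

BOD₅ = L₀(1 − e^(−5k_d)) ⇒ L₀ = BOD₅ / (1 − e^(−5×0.152))
= 42.4 / (1 − 0.4677) = 42.4 / 0.5323 = 79.65 mg/L.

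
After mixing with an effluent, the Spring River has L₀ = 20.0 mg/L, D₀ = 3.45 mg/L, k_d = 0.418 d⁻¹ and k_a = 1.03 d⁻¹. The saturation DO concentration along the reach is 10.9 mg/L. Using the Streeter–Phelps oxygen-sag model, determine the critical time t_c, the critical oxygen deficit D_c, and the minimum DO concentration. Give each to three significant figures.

At the critical point dD/dt = 0, so k_d L₀ e^(−k_d t) = k_a D. Substituting D(t) from the Streeter–Phelps equation and solving for t gives
t_c = ln[(k_a/k_d)(1 − D₀(k_a−k_d)/(k_d L₀))] / (k_a−k_d).
Here k_a−k_d = 0.6120 d⁻¹ and 1 − D₀(k_a−k_d)/(k_d L₀) = 1 − 3.45×0.6120/(0.418×20.0) = 0.7474, so
t_c = ln(2.464 × 0.7474) / 0.6120 = 0.6107 / 0.6120 = 0.9979 d.
D_c = (k_d/k_a) L₀ e^(−k_d t_c) = (0.418/1.03) × 20.0 × e^(−0.418×0.9979) = 0.4058 × 20.0 × 0.6589 = 5.348 mg/L.
Minimum DO = C_s − D_c = 10.9 − 5.348 = 5.552 mg/L.

t_c ≈ 0.998 d; D_c ≈ 5.35 mg/L; min DO ≈ 5.55 mg/L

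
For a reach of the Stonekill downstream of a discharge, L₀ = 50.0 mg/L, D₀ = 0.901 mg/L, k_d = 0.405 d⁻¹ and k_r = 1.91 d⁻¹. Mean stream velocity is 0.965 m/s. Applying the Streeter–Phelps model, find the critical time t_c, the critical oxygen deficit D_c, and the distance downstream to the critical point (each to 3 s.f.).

t_c ≈ 0.984 d; D_c ≈ 7.12 mg/L; x_c ≈ 82.1 km

At the critical point dD/dt = 0, so k_d L₀ e^(−k_d t) = k_r D. Substituting D(t) from the Streeter–Phelps equation and solving for t gives
t_c = ln[(k_r/k_d)(1 − D₀(k_r−k_d)/(k_d L₀))] / (k_r−k_d).
Here k_r−k_d = 1.505 d⁻¹ and 1 − D₀(k_r−k_d)/(k_d L₀) = 1 − 0.901×1.505/(0.405×50.0) = 0.9330, so
t_c = ln(4.716 × 0.9330) / 1.505 = 1.482 / 1.505 = 0.9845 d.
D_c = (k_d/k_r) L₀ e^(−k_d t_c) = (0.405/1.91) × 50.0 × e^(−0.405×0.9845) = 0.2120 × 50.0 × 0.6712 = 7.116 mg/L.
x_c = v t_c = 0.965 m/s × 0.9845 d × 86400 s/d = 82080 m ≈ 82.1 km.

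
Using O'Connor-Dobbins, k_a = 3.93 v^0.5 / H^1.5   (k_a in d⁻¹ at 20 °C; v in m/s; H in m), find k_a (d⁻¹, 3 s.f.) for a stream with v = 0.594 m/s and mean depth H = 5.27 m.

k_a ≈ 0.250 d⁻¹

k_a = 3.93 × 0.594^0.5 / 5.27^1.5 = 3.93 × 0.7707 / 12.10 = 0.2504 d⁻¹.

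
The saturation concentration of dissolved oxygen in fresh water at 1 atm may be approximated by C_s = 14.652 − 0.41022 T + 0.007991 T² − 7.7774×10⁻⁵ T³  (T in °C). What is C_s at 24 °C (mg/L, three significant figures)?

C_s ≈ 8.33 mg/L

C_s = 14.652 − 0.41022×24 + 0.007991×24² − 7.7774×10⁻⁵×24³ = 8.334 mg/L.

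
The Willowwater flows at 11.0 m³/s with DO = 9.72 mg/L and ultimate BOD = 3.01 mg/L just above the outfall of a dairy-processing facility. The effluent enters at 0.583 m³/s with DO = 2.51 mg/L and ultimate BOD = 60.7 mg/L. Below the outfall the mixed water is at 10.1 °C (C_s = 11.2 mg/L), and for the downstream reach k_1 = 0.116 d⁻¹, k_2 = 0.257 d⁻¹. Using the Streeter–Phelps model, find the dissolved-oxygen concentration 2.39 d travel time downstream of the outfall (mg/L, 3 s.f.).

Mixed DO = (11.0×9.72 + 0.583×2.51)/(11.0+0.583) = 108.4/11.58 = 9.357 mg/L.
Mixed L₀ = (11.0×3.01 + 0.583×60.7)/(11.58) = 68.50/11.58 = 5.914 mg/L.
Initial deficit D₀ = C_s − DO₀ = 11.2 − 9.357 = 1.843 mg/L.
D(2.39) = [0.116×5.914/(0.257−0.116)](e^(−0.116×2.39) − e^(−0.257×2.39)) + 1.843 e^(−0.257×2.39)
= 4.865 × (0.7579 − 0.5411) + 1.843 × 0.5411 = 2.052 mg/L.
DO = 11.2 − 2.052 = 9.148 mg/L.

DO ≈ 9.15 mg/L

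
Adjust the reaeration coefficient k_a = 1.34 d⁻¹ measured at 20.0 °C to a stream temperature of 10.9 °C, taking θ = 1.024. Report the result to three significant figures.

k_a ≈ 1.08 d⁻¹

k_a(T₂) = k_a(T₁) · θ^(T₂−T₁) = 1.34 × 1.024^(10.9−20.0)
= 1.34 × 1.024^-9.10 = 1.34 × 0.8059 = 1.080 d⁻¹.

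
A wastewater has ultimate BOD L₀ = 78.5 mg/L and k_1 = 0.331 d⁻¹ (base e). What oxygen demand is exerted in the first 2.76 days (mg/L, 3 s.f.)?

y ≈ 47.0 mg/L

y_t = L₀(1 − e^(−k_1 t)) = 78.5 × (1 − e^(−0.331×2.76))
= 78.5 × (1 − 0.4011) = 78.5 × 0.5989 = 47.01 mg/L.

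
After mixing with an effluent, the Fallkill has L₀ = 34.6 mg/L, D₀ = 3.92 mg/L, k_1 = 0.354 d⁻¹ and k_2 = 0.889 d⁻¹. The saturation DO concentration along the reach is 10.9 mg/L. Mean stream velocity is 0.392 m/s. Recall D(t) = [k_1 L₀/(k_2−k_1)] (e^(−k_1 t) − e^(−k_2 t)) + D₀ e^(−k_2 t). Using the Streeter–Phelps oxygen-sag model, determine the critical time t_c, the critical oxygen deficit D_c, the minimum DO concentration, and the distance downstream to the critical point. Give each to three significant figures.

t_c = [1/(k_2−k_1)] ln[(k_2/k_1)(1 − D₀(k_2−k_1)/(k_1 L₀))]
= [1/(0.889−0.354)] ln[(0.889/0.354)(1 − 3.92×0.5350/(0.354×34.6))]
= (1/0.5350) ln[2.511 × 0.8288] = 1.869 × ln(2.081) = 1.869 × 0.7330 = 1.370 d.
D_c = (k_1/k_2) L₀ e^(−k_1 t_c) = (0.354/0.889) × 34.6 × e^(−0.354×1.370) = 0.3982 × 34.6 × 0.6157 = 8.483 mg/L.
Minimum DO = C_s − D_c = 10.9 − 8.483 = 2.417 mg/L.
x_c = v t_c = 0.392 m/s × 1.370 d × 86400 s/d = 46400 m ≈ 46.4 km.

t_c ≈ 1.37 d; D_c ≈ 8.48 mg/L; min DO ≈ 2.42 mg/L; x_c ≈ 46.4 km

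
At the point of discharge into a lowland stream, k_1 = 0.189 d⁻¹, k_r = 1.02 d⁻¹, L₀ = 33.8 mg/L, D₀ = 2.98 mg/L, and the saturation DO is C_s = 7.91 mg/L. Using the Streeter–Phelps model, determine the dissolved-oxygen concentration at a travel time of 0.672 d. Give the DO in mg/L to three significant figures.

DO ≈ 3.51 mg/L

k_1 L₀/(k_r−k_1) = 0.189×33.8/(1.02−0.189) = 6.388/0.8310 = 7.687 mg/L.
e^(−k_1 t) = e^(−0.189×0.6720) = 0.8807; e^(−k_r t) = e^(−1.02×0.6720) = 0.5039.
D = 7.687 × (0.8807 − 0.5039) + 2.98 × 0.5039 = 2.897 + 1.502 = 4.399 mg/L.
DO = C_s − D = 7.91 − 4.399 = 3.511 mg/L.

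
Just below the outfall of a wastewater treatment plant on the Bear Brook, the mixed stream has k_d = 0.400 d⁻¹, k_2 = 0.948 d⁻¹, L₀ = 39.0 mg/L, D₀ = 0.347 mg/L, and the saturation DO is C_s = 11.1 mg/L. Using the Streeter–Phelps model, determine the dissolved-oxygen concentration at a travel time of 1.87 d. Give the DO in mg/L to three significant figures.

DO ≈ 2.40 mg/L

k_d L₀/(k_2−k_d) = 0.400×39.0/(0.948−0.400) = 15.60/0.5480 = 28.47 mg/L.
e^(−k_d t) = e^(−0.400×1.870) = 0.4733; e^(−k_2 t) = e^(−0.948×1.870) = 0.1699.
D = 28.47 × (0.4733 − 0.1699) + 0.347 × 0.1699 = 8.638 + 0.05894 = 8.697 mg/L.
DO = C_s − D = 11.1 − 8.697 = 2.403 mg/L.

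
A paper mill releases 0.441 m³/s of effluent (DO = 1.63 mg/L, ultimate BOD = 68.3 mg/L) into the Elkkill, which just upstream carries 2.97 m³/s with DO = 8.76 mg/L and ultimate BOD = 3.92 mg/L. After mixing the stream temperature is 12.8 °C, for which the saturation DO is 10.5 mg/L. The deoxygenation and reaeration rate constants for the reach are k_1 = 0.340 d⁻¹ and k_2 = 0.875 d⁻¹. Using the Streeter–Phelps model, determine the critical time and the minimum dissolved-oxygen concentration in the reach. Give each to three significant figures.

Mixed DO = (2.97×8.76 + 0.441×1.63)/(2.97+0.441) = 26.74/3.411 = 7.838 mg/L.
Mixed L₀ = (2.97×3.92 + 0.441×68.3)/(3.411) = 41.76/3.411 = 12.24 mg/L.
Initial deficit D₀ = C_s − DO₀ = 10.5 − 7.838 = 2.662 mg/L.
t_c = (1/0.5350) ln[(0.875/0.340)(1 − 2.662×0.5350/(0.340×12.24))] = 1.869 × ln(1.693) = 0.9843 d.
D_c = (0.340/0.875) × 12.24 × e^(−0.340×0.9843) = 0.3886 × 12.24 × 0.7156 = 3.404 mg/L.
Minimum DO = 10.5 − 3.404 = 7.096 mg/L.

t_c ≈ 0.984 d; minimum DO ≈ 7.10 mg/L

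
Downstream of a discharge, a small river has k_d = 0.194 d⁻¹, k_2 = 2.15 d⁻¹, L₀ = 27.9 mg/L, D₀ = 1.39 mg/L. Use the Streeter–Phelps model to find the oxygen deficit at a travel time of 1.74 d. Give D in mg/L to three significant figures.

k_d L₀/(k_2−k_d) = 0.194×27.9/(2.15−0.194) = 5.413/1.956 = 2.767 mg/L.
e^(−k_d t) = e^(−0.194×1.740) = 0.7135; e^(−k_2 t) = e^(−2.15×1.740) = 0.02373.
D = 2.767 × (0.7135 − 0.02373) + 1.39 × 0.02373 = 1.909 + 0.03299 = 1.942 mg/L.

D ≈ 1.94 mg/L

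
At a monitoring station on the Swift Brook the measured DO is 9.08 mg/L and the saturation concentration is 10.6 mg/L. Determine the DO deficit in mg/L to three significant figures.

D ≈ 1.52 mg/L

D = C_s − C = 10.6 − 9.08 = 1.52 mg/L.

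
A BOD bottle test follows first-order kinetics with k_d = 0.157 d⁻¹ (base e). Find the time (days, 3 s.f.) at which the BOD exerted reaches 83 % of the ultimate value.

y/L₀ = 1 − e^(−k_d t) = 0.83 ⇒ e^(−k_d t) = 0.170
t = −ln(0.170) / 0.157 = 1.772 / 0.157 = 11.29 d.

t ≈ 11.3 d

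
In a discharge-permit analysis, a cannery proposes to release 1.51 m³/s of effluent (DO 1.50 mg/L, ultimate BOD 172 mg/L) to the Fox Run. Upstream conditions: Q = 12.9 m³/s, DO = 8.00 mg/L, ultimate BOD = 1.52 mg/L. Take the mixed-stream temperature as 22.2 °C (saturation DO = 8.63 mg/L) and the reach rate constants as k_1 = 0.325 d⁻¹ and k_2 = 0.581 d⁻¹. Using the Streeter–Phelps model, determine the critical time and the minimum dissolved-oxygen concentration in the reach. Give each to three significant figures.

t_c ≈ 2.06 d; minimum DO ≈ 3.07 mg/L

Mixed DO = (12.9×8.00 + 1.51×1.50)/(12.9+1.51) = 105.5/14.41 = 7.319 mg/L.
Mixed L₀ = (12.9×1.52 + 1.51×172)/(14.41) = 279.3/14.41 = 19.38 mg/L.
Initial deficit D₀ = C_s − DO₀ = 8.63 − 7.319 = 1.311 mg/L.
t_c = (1/0.2560) ln[(0.581/0.325)(1 − 1.311×0.2560/(0.325×19.38))] = 3.906 × ln(1.692) = 2.055 d.
D_c = (0.325/0.581) × 19.38 × e^(−0.325×2.055) = 0.5594 × 19.38 × 0.5127 = 5.560 mg/L.
Minimum DO = 8.63 − 5.560 = 3.070 mg/L.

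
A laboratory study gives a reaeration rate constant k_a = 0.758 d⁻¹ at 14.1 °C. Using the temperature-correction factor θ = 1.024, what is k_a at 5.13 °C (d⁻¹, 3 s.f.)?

k_a(T₂) = k_a(T₁) · θ^(T₂−T₁) = 0.758 × 1.024^(5.13−14.1)
= 0.758 × 1.024^-8.97 = 0.758 × 0.8084 = 0.6127 d⁻¹.

k_a ≈ 0.613 d⁻¹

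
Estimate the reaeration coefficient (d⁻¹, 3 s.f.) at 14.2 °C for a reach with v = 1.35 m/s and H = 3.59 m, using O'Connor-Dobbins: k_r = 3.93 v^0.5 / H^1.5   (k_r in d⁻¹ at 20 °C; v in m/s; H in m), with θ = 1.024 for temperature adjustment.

k_r(20) = 3.93 × 1.35^0.5 / 3.59^1.5 = 3.93 × 1.162 / 6.802 = 0.6713 d⁻¹.
k_r(14.2) = 0.6713 × 1.024^(14.2−20) = 0.6713 × 0.8715 = 0.5850 d⁻¹.

k_r ≈ 0.585 d⁻¹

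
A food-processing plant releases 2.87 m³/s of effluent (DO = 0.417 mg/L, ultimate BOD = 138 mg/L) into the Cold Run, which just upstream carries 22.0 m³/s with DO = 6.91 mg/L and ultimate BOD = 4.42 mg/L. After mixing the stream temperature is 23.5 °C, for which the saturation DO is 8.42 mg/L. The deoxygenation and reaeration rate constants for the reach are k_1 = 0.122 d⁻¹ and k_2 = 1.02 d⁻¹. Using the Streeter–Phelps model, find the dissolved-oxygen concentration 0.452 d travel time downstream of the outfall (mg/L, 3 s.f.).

Mixed DO = (22.0×6.91 + 2.87×0.417)/(22.0+2.87) = 153.2/24.87 = 6.161 mg/L.
Mixed L₀ = (22.0×4.42 + 2.87×138)/(24.87) = 493.3/24.87 = 19.84 mg/L.
Initial deficit D₀ = C_s − DO₀ = 8.42 − 6.161 = 2.259 mg/L.
D(0.452) = [0.122×19.84/(1.02−0.122)](e^(−0.122×0.452) − e^(−1.02×0.452)) + 2.259 e^(−1.02×0.452)
= 2.695 × (0.9463 − 0.6306) + 2.259 × 0.6306 = 2.276 mg/L.
DO = 8.42 − 2.276 = 6.144 mg/L.

DO ≈ 6.14 mg/L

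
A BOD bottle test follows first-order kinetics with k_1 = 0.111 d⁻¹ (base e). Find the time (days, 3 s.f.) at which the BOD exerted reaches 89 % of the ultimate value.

t ≈ 19.9 d

y/L₀ = 1 − e^(−k_1 t) = 0.89 ⇒ e^(−k_1 t) = 0.110
t = −ln(0.110) / 0.111 = 2.207 / 0.111 = 19.89 d.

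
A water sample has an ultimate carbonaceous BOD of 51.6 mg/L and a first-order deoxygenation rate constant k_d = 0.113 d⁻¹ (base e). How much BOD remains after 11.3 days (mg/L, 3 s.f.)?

L_t = L₀ e^(−k_d t) = 51.6 × e^(−0.113×11.3) = 51.6 × 0.2789 = 14.39 mg/L.

L ≈ 14.4 mg/L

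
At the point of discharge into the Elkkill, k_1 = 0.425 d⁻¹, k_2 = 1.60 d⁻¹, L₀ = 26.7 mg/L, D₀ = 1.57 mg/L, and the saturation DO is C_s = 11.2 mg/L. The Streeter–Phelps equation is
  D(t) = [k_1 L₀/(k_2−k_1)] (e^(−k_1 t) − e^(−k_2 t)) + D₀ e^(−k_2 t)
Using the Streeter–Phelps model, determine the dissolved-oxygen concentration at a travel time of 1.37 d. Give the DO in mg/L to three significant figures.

k_1 L₀/(k_2−k_1) = 0.425×26.7/(1.60−0.425) = 11.35/1.175 = 9.657 mg/L.
e^(−k_1 t) = e^(−0.425×1.370) = 0.5586; e^(−k_2 t) = e^(−1.60×1.370) = 0.1117.
D = 9.657 × (0.5586 − 0.1117) + 1.57 × 0.1117 = 4.316 + 0.1754 = 4.492 mg/L.
DO = C_s − D = 11.2 − 4.492 = 6.708 mg/L.

DO ≈ 6.71 mg/L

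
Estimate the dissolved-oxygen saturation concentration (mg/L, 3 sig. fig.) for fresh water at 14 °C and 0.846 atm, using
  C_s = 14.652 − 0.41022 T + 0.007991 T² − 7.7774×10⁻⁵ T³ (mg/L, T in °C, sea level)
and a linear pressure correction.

C_s ≈ 8.68 mg/L

At sea level: C_s = 14.652 − 0.41022×14 + 0.007991×14² − 7.7774×10⁻⁵×14³ = 10.26 mg/L.
Pressure correction: C_s' = 10.26 × 0.846 = 8.681 mg/L.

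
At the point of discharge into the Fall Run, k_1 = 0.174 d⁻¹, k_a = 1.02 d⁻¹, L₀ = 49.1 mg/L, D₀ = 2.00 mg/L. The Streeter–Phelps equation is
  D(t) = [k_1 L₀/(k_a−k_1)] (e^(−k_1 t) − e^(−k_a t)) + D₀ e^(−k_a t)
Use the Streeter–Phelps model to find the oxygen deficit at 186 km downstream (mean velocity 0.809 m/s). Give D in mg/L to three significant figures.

D ≈ 5.82 mg/L

Travel time t = x/v = 186 km / (0.809 m/s) = 186000 m / 0.809 m/s = 229900 s = 2.661 d.
k_1 L₀/(k_a−k_1) = 0.174×49.1/(1.02−0.174) = 8.543/0.8460 = 10.10 mg/L.
e^(−k_1 t) = e^(−0.174×2.661) = 0.6294; e^(−k_a t) = e^(−1.02×2.661) = 0.06625.
D = 10.10 × (0.6294 − 0.06625) + 2.00 × 0.06625 = 5.687 + 0.1325 = 5.819 mg/L.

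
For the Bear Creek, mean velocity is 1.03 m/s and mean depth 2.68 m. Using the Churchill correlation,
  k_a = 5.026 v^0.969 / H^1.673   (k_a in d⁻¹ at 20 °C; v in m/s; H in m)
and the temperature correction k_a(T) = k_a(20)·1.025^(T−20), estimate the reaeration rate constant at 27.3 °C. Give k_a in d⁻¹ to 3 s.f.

k_a ≈ 1.19 d⁻¹

k_a(20) = 5.026 × 1.03^0.969 / 2.68^1.673 = 5.026 × 1.029 / 5.203 = 0.9940 d⁻¹.
k_a(27.3) = 0.9940 × 1.025^(27.3−20) = 0.9940 × 1.198 = 1.190 d⁻¹.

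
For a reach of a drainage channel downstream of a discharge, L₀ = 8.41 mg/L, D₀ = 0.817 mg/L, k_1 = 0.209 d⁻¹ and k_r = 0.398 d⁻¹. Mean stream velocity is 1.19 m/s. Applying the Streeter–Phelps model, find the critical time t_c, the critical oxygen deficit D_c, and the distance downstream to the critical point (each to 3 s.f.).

With k_r/k_1 = 1.904 and 1 − D₀(k_r−k_1)/(k_1 L₀) = 0.9122,
t_c = ln(1.904 × 0.9122) / (0.398 − 0.209) = ln(1.737) / 0.1890 = 0.5522/0.1890 = 2.922 d.
D_c = (k_1/k_r) L₀ e^(−k_1 t_c) = (0.209/0.398) × 8.41 × e^(−0.209×2.922) = 0.5251 × 8.41 × 0.5430 = 2.398 mg/L.
x_c = v t_c = 1.19 m/s × 2.922 d × 86400 s/d = 300400 m ≈ 300 km.

t_c ≈ 2.92 d; D_c ≈ 2.40 mg/L; x_c ≈ 300 km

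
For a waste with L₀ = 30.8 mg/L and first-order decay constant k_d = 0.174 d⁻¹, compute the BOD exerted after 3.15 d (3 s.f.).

y ≈ 13.0 mg/L

y_t = L₀(1 − e^(−k_d t)) = 30.8 × (1 − e^(−0.174×3.15))
= 30.8 × (1 − 0.5780) = 30.8 × 0.4220 = 13.00 mg/L.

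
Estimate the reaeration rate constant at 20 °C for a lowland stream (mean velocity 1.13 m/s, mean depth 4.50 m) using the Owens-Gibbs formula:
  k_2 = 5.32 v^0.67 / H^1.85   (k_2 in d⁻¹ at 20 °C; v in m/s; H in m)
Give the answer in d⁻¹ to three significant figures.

k_2 = 5.32 × 1.13^0.67 / 4.50^1.85 = 5.32 × 1.085 / 16.16 = 0.3573 d⁻¹.

k_2 ≈ 0.357 d⁻¹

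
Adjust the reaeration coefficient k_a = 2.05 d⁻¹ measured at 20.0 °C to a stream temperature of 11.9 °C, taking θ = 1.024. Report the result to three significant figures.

k_a ≈ 1.69 d⁻¹

k_a(T₂) = k_a(T₁) · θ^(T₂−T₁) = 2.05 × 1.024^(11.9−20.0)
= 2.05 × 1.024^-8.10 = 2.05 × 0.8252 = 1.692 d⁻¹.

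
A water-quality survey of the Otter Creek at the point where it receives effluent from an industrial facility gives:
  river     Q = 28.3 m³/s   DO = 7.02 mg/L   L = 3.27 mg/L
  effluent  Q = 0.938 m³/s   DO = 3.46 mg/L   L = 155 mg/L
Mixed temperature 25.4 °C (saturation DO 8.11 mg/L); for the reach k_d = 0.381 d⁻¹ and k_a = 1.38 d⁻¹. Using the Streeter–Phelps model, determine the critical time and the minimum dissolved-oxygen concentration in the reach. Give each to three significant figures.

t_c ≈ 0.797 d; minimum DO ≈ 6.45 mg/L

Mixed DO = (28.3×7.02 + 0.938×3.46)/(28.3+0.938) = 201.9/29.24 = 6.906 mg/L.
Mixed L₀ = (28.3×3.27 + 0.938×155)/(29.24) = 237.9/29.24 = 8.138 mg/L.
Initial deficit D₀ = C_s − DO₀ = 8.11 − 6.906 = 1.204 mg/L.
t_c = (1/0.9990) ln[(1.38/0.381)(1 − 1.204×0.9990/(0.381×8.138))] = 1.001 × ln(2.217) = 0.7968 d.
D_c = (0.381/1.38) × 8.138 × e^(−0.381×0.7968) = 0.2761 × 8.138 × 0.7382 = 1.658 mg/L.
Minimum DO = 8.11 − 1.658 = 6.452 mg/L.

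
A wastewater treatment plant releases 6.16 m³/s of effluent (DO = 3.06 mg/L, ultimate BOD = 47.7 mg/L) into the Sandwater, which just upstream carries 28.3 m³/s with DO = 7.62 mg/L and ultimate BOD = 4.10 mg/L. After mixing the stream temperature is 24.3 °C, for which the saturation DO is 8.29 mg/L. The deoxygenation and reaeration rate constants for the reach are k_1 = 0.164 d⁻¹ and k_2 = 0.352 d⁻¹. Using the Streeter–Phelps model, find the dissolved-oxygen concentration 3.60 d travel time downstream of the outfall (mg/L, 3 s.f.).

DO ≈ 5.04 mg/L

Mixed DO = (28.3×7.62 + 6.16×3.06)/(28.3+6.16) = 234.5/34.46 = 6.805 mg/L.
Mixed L₀ = (28.3×4.10 + 6.16×47.7)/(34.46) = 409.9/34.46 = 11.89 mg/L.
Initial deficit D₀ = C_s − DO₀ = 8.29 − 6.805 = 1.485 mg/L.
D(3.60) = [0.164×11.89/(0.352−0.164)](e^(−0.164×3.60) − e^(−0.352×3.60)) + 1.485 e^(−0.352×3.60)
= 10.38 × (0.5541 − 0.2816) + 1.485 × 0.2816 = 3.245 mg/L.
DO = 8.29 − 3.245 = 5.045 mg/L.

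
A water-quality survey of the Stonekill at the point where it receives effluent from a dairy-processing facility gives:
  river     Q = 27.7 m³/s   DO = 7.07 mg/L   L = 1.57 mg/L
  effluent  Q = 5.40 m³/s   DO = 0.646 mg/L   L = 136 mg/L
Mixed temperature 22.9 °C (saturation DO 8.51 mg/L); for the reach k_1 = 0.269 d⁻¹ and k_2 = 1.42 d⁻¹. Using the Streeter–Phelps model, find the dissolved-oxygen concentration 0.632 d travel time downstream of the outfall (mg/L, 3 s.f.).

Mixed DO = (27.7×7.07 + 5.40×0.646)/(27.7+5.40) = 199.3/33.10 = 6.022 mg/L.
Mixed L₀ = (27.7×1.57 + 5.40×136)/(33.10) = 777.9/33.10 = 23.50 mg/L.
Initial deficit D₀ = C_s − DO₀ = 8.51 − 6.022 = 2.488 mg/L.
D(0.632) = [0.269×23.50/(1.42−0.269)](e^(−0.269×0.632) − e^(−1.42×0.632)) + 2.488 e^(−1.42×0.632)
= 5.492 × (0.8437 − 0.4076) + 2.488 × 0.4076 = 3.409 mg/L.
DO = 8.51 − 3.409 = 5.101 mg/L.

DO ≈ 5.10 mg/L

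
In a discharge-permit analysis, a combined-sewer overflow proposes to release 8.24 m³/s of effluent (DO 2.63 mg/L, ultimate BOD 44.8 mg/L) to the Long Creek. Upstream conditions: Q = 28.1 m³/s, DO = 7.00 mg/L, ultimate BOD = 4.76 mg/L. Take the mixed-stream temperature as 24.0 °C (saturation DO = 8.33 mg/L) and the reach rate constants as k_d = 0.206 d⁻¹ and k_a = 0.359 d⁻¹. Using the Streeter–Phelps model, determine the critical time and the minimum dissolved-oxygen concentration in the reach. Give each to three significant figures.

t_c ≈ 2.76 d; minimum DO ≈ 3.83 mg/L

Mixed DO = (28.1×7.00 + 8.24×2.63)/(28.1+8.24) = 218.4/36.34 = 6.009 mg/L.
Mixed L₀ = (28.1×4.76 + 8.24×44.8)/(36.34) = 502.9/36.34 = 13.84 mg/L.
Initial deficit D₀ = C_s − DO₀ = 8.33 − 6.009 = 2.321 mg/L.
t_c = (1/0.1530) ln[(0.359/0.206)(1 − 2.321×0.1530/(0.206×13.84))] = 6.536 × ln(1.526) = 2.761 d.
D_c = (0.206/0.359) × 13.84 × e^(−0.206×2.761) = 0.5738 × 13.84 × 0.5662 = 4.496 mg/L.
Minimum DO = 8.33 − 4.496 = 3.834 mg/L.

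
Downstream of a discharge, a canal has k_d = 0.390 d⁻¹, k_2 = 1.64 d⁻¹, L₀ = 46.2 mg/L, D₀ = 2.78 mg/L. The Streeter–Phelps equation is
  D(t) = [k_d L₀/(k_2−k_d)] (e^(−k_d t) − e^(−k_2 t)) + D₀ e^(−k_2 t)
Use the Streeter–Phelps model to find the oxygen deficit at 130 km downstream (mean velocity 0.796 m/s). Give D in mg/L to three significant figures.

D ≈ 6.37 mg/L

Travel time t = x/v = 130 km / (0.796 m/s) = 130000 m / 0.796 m/s = 163300 s = 1.890 d.
k_d L₀/(k_2−k_d) = 0.390×46.2/(1.64−0.390) = 18.02/1.250 = 14.41 mg/L.
e^(−k_d t) = e^(−0.390×1.890) = 0.4785; e^(−k_2 t) = e^(−1.64×1.890) = 0.04505.
D = 14.41 × (0.4785 − 0.04505) + 2.78 × 0.04505 = 6.247 + 0.1252 = 6.373 mg/L.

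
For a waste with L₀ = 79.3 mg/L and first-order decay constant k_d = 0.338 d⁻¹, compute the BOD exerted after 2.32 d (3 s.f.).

y ≈ 43.1 mg/L

y_t = L₀(1 − e^(−k_d t)) = 79.3 × (1 − e^(−0.338×2.32))
= 79.3 × (1 − 0.4565) = 79.3 × 0.5435 = 43.10 mg/L.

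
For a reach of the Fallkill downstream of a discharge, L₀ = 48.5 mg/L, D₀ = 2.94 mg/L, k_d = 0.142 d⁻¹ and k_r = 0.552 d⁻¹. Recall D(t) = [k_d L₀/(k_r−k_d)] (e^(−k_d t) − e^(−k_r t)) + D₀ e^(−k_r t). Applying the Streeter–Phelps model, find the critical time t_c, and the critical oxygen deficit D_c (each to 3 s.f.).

t_c ≈ 2.84 d; D_c ≈ 8.33 mg/L

With k_r/k_d = 3.887 and 1 − D₀(k_r−k_d)/(k_d L₀) = 0.8250,
t_c = ln(3.887 × 0.8250) / (0.552 − 0.142) = ln(3.207) / 0.4100 = 1.165/0.4100 = 2.842 d.
L(t_c) = L₀ e^(−k_d t_c) = 48.5 × 0.6679 = 32.39 mg/L, and at the critical point k_r D_c = k_d L, so D_c = (0.142/0.552) × 32.39 = 8.333 mg/L.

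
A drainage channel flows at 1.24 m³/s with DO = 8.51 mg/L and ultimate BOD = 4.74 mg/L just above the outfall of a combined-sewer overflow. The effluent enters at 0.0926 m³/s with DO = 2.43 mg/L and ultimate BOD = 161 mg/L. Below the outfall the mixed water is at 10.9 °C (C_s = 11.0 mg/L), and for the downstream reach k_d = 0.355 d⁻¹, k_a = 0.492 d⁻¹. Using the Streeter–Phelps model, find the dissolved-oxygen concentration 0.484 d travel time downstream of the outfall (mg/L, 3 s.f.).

Mixed DO = (1.24×8.51 + 0.0926×2.43)/(1.24+0.0926) = 10.78/1.333 = 8.088 mg/L.
Mixed L₀ = (1.24×4.74 + 0.0926×161)/(1.333) = 20.79/1.333 = 15.60 mg/L.
Initial deficit D₀ = C_s − DO₀ = 11.0 − 8.088 = 2.912 mg/L.
D(0.484) = [0.355×15.60/(0.492−0.355)](e^(−0.355×0.484) − e^(−0.492×0.484)) + 2.912 e^(−0.492×0.484)
= 40.42 × (0.8421 − 0.7881) + 2.912 × 0.7881 = 4.479 mg/L.
DO = 11.0 − 4.479 = 6.521 mg/L.

DO ≈ 6.52 mg/L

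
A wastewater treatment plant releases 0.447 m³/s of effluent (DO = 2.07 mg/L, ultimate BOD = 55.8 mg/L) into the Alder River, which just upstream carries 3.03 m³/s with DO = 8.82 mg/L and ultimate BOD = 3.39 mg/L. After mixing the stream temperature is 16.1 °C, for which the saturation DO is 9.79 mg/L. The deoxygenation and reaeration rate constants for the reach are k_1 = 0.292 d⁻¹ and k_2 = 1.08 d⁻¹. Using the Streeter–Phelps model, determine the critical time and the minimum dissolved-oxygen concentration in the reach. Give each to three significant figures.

Mixed DO = (3.03×8.82 + 0.447×2.07)/(3.03+0.447) = 27.65/3.477 = 7.952 mg/L.
Mixed L₀ = (3.03×3.39 + 0.447×55.8)/(3.477) = 35.21/3.477 = 10.13 mg/L.
Initial deficit D₀ = C_s − DO₀ = 9.79 − 7.952 = 1.838 mg/L.
t_c = (1/0.7880) ln[(1.08/0.292)(1 − 1.838×0.7880/(0.292×10.13))] = 1.269 × ln(1.887) = 0.8061 d.
D_c = (0.292/1.08) × 10.13 × e^(−0.292×0.8061) = 0.2704 × 10.13 × 0.7903 = 2.164 mg/L.
Minimum DO = 9.79 − 2.164 = 7.626 mg/L.

t_c ≈ 0.806 d; minimum DO ≈ 7.63 mg/L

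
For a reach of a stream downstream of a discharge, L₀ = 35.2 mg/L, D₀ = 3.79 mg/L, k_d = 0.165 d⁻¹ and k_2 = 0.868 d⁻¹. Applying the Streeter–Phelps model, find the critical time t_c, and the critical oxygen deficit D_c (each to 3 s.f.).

t_c ≈ 1.49 d; D_c ≈ 5.23 mg/L

At the critical point dD/dt = 0, so k_d L₀ e^(−k_d t) = k_2 D. Substituting D(t) from the Streeter–Phelps equation and solving for t gives
t_c = ln[(k_2/k_d)(1 − D₀(k_2−k_d)/(k_d L₀))] / (k_2−k_d).
Here k_2−k_d = 0.7030 d⁻¹ and 1 − D₀(k_2−k_d)/(k_d L₀) = 1 − 3.79×0.7030/(0.165×35.2) = 0.5413, so
t_c = ln(5.261 × 0.5413) / 0.7030 = 1.046 / 0.7030 = 1.488 d.
D_c = (k_d/k_2) L₀ e^(−k_d t_c) = (0.165/0.868) × 35.2 × e^(−0.165×1.488) = 0.1901 × 35.2 × 0.7822 = 5.234 mg/L.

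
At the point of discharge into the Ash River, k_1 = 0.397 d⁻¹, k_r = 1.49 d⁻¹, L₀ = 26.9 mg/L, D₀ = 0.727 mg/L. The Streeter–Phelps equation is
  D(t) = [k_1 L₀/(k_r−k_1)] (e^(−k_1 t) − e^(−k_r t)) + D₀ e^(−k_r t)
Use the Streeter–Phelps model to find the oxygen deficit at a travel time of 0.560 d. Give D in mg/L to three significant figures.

D ≈ 3.90 mg/L

k_1 L₀/(k_r−k_1) = 0.397×26.9/(1.49−0.397) = 10.68/1.093 = 9.771 mg/L.
e^(−k_1 t) = e^(−0.397×0.5600) = 0.8007; e^(−k_r t) = e^(−1.49×0.5600) = 0.4341.
D = 9.771 × (0.8007 − 0.4341) + 0.727 × 0.4341 = 3.581 + 0.3156 = 3.897 mg/L.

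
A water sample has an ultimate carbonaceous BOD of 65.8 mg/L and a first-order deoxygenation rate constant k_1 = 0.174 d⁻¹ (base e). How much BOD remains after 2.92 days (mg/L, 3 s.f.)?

L ≈ 39.6 mg/L

L_t = L₀ e^(−k_1 t) = 65.8 × e^(−0.174×2.92) = 65.8 × 0.6016 = 39.59 mg/L.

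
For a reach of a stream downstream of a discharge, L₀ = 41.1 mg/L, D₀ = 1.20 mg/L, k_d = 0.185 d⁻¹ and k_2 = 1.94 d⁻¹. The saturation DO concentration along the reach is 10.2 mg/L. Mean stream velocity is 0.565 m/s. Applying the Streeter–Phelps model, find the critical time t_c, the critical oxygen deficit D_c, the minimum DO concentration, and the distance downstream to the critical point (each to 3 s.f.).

t_c ≈ 1.15 d; D_c ≈ 3.17 mg/L; min DO ≈ 7.03 mg/L; x_c ≈ 56.3 km

At the critical point dD/dt = 0, so k_d L₀ e^(−k_d t) = k_2 D. Substituting D(t) from the Streeter–Phelps equation and solving for t gives
t_c = ln[(k_2/k_d)(1 − D₀(k_2−k_d)/(k_d L₀))] / (k_2−k_d).
Here k_2−k_d = 1.755 d⁻¹ and 1 − D₀(k_2−k_d)/(k_d L₀) = 1 − 1.20×1.755/(0.185×41.1) = 0.7230, so
t_c = ln(10.49 × 0.7230) / 1.755 = 2.026 / 1.755 = 1.154 d.
L(t_c) = L₀ e^(−k_d t_c) = 41.1 × 0.8077 = 33.20 mg/L, and at the critical point k_2 D_c = k_d L, so D_c = (0.185/1.94) × 33.20 = 3.166 mg/L.
Minimum DO = C_s − D_c = 10.2 − 3.166 = 7.034 mg/L.
x_c = v t_c = 0.565 m/s × 1.154 d × 86400 s/d = 56350 m ≈ 56.3 km.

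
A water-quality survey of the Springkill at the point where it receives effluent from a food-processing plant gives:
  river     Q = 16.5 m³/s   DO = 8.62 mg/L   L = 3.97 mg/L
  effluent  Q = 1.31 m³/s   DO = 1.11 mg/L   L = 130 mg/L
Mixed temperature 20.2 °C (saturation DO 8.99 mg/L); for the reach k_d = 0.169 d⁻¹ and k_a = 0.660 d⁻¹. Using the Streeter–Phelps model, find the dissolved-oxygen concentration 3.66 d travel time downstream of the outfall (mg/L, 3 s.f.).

DO ≈ 6.86 mg/L

Mixed DO = (16.5×8.62 + 1.31×1.11)/(16.5+1.31) = 143.7/17.81 = 8.068 mg/L.
Mixed L₀ = (16.5×3.97 + 1.31×130)/(17.81) = 235.8/17.81 = 13.24 mg/L.
Initial deficit D₀ = C_s − DO₀ = 8.99 − 8.068 = 0.9224 mg/L.
D(3.66) = [0.169×13.24/(0.660−0.169)](e^(−0.169×3.66) − e^(−0.660×3.66)) + 0.9224 e^(−0.660×3.66)
= 4.557 × (0.5387 − 0.08931) + 0.9224 × 0.08931 = 2.130 mg/L.
DO = 8.99 − 2.130 = 6.860 mg/L.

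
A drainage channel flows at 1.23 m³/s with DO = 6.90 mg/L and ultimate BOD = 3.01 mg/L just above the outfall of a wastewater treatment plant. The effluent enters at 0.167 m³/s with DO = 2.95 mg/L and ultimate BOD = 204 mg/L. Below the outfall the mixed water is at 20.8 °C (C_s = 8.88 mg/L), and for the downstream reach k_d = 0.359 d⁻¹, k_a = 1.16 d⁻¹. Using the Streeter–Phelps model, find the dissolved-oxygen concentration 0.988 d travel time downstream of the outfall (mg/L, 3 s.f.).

Mixed DO = (1.23×6.90 + 0.167×2.95)/(1.23+0.167) = 8.980/1.397 = 6.428 mg/L.
Mixed L₀ = (1.23×3.01 + 0.167×204)/(1.397) = 37.77/1.397 = 27.04 mg/L.
Initial deficit D₀ = C_s − DO₀ = 8.88 − 6.428 = 2.452 mg/L.
D(0.988) = [0.359×27.04/(1.16−0.359)](e^(−0.359×0.988) − e^(−1.16×0.988)) + 2.452 e^(−1.16×0.988)
= 12.12 × (0.7014 − 0.3179) + 2.452 × 0.3179 = 5.427 mg/L.
DO = 8.88 − 5.427 = 3.453 mg/L.

DO ≈ 3.45 mg/L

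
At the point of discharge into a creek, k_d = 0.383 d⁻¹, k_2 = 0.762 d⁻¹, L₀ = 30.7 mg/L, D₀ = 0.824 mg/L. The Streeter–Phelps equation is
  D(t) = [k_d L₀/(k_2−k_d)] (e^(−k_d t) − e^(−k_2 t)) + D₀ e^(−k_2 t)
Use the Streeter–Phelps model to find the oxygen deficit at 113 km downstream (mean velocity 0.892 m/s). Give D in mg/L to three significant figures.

Travel time t = x/v = 113 km / (0.892 m/s) = 113000 m / 0.892 m/s = 126700 s = 1.466 d.
k_d L₀/(k_2−k_d) = 0.383×30.7/(0.762−0.383) = 11.76/0.3790 = 31.02 mg/L.
e^(−k_d t) = e^(−0.383×1.466) = 0.5703; e^(−k_2 t) = e^(−0.762×1.466) = 0.3272.
D = 31.02 × (0.5703 − 0.3272) + 0.824 × 0.3272 = 7.543 + 0.2696 = 7.813 mg/L.

D ≈ 7.81 mg/L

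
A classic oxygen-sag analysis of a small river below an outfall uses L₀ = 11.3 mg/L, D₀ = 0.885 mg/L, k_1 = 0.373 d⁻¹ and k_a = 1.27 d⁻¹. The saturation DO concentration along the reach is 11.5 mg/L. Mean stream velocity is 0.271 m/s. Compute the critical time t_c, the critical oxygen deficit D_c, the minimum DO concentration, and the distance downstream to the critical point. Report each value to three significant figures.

At the critical point dD/dt = 0, so k_1 L₀ e^(−k_1 t) = k_a D. Substituting D(t) from the Streeter–Phelps equation and solving for t gives
t_c = ln[(k_a/k_1)(1 − D₀(k_a−k_1)/(k_1 L₀))] / (k_a−k_1).
Here k_a−k_1 = 0.8970 d⁻¹ and 1 − D₀(k_a−k_1)/(k_1 L₀) = 1 − 0.885×0.8970/(0.373×11.3) = 0.8117, so
t_c = ln(3.405 × 0.8117) / 0.8970 = 1.017 / 0.8970 = 1.133 d.
D_c = (k_1/k_a) L₀ e^(−k_1 t_c) = (0.373/1.27) × 11.3 × e^(−0.373×1.133) = 0.2937 × 11.3 × 0.6553 = 2.175 mg/L.
Minimum DO = C_s − D_c = 11.5 − 2.175 = 9.325 mg/L.
x_c = v t_c = 0.271 m/s × 1.133 d × 86400 s/d = 26530 m ≈ 26.5 km.

t_c ≈ 1.13 d; D_c ≈ 2.17 mg/L; min DO ≈ 9.33 mg/L; x_c ≈ 26.5 km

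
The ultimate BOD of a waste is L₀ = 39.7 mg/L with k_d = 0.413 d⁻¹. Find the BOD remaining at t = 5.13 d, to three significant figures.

L ≈ 4.77 mg/L

L_t = L₀ e^(−k_d t) = 39.7 × e^(−0.413×5.13) = 39.7 × 0.1202 = 4.772 mg/L.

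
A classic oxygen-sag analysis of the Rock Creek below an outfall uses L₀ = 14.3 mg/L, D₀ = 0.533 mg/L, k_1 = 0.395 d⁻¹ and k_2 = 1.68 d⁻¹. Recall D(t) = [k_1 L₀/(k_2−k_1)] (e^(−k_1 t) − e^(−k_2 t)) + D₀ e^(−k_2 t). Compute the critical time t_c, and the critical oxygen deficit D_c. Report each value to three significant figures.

t_c ≈ 1.03 d; D_c ≈ 2.24 mg/L

At the critical point dD/dt = 0, so k_1 L₀ e^(−k_1 t) = k_2 D. Substituting D(t) from the Streeter–Phelps equation and solving for t gives
t_c = ln[(k_2/k_1)(1 − D₀(k_2−k_1)/(k_1 L₀))] / (k_2−k_1).
Here k_2−k_1 = 1.285 d⁻¹ and 1 − D₀(k_2−k_1)/(k_1 L₀) = 1 − 0.533×1.285/(0.395×14.3) = 0.8787, so
t_c = ln(4.253 × 0.8787) / 1.285 = 1.318 / 1.285 = 1.026 d.
D_c = (k_1/k_2) L₀ e^(−k_1 t_c) = (0.395/1.68) × 14.3 × e^(−0.395×1.026) = 0.2351 × 14.3 × 0.6668 = 2.242 mg/L.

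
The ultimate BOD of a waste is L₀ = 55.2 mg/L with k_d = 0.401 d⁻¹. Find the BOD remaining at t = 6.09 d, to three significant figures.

L ≈ 4.80 mg/L

L_t = L₀ e^(−k_d t) = 55.2 × e^(−0.401×6.09) = 55.2 × 0.08698 = 4.801 mg/L.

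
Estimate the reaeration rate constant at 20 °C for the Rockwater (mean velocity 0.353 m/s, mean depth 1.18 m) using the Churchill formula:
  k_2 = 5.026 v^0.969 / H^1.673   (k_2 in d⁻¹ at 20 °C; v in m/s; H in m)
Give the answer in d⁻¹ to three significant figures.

k_2 = 5.026 × 0.353^0.969 / 1.18^1.673 = 5.026 × 0.3646 / 1.319 = 1.389 d⁻¹.

k_2 ≈ 1.39 d⁻¹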